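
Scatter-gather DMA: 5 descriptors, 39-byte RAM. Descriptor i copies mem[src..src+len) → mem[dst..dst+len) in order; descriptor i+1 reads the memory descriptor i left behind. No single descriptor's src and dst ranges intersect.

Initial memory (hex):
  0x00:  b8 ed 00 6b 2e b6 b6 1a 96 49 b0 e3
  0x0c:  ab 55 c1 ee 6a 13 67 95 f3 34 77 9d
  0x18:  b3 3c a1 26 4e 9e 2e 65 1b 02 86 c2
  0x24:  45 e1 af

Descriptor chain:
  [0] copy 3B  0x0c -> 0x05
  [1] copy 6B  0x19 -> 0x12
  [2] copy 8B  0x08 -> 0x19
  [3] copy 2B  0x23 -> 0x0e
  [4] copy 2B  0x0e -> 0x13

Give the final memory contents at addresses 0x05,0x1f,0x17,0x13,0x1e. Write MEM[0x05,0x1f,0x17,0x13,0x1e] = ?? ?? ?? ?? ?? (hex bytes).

#0 dst[0x05+3] := {0xab,0x55,0xc1}
#1 dst[0x12+6] := {0x3c,0xa1,0x26,0x4e,0x9e,0x2e}
#2 dst[0x19+8] := {0x96,0x49,0xb0,0xe3,0xab,0x55,0xc1,0xee}
#3 dst[0x0e+2] := {0xc2,0x45}
#4 dst[0x13+2] := {0xc2,0x45}
query mem[0x05]=0xab, mem[0x1f]=0xc1, mem[0x17]=0x2e, mem[0x13]=0xc2, mem[0x1e]=0x55

MEM[0x05,0x1f,0x17,0x13,0x1e] = ab c1 2e c2 55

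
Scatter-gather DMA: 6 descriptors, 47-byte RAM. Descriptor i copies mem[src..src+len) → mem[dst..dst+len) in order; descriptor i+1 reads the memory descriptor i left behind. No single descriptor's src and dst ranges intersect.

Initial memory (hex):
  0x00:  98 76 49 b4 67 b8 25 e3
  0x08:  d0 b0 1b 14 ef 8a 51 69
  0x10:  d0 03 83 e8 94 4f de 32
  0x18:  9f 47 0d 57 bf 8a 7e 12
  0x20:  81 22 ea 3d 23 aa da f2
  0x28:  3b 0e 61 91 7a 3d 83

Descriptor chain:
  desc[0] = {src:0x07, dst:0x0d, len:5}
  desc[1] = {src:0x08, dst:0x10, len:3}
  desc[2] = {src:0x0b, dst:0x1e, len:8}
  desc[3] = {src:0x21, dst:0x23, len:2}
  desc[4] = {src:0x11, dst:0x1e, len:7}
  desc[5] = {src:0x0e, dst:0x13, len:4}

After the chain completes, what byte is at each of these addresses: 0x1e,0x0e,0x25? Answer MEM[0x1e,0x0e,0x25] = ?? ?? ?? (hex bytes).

[0] 0x07->0x0d len=5 : e3 d0 b0 1b 14
[1] 0x08->0x10 len=3 : d0 b0 1b
[2] 0x0b->0x1e len=8 : 14 ef e3 d0 b0 d0 b0 1b
[3] 0x21->0x23 len=2 : d0 b0
[4] 0x11->0x1e len=7 : b0 1b e8 94 4f de 32
[5] 0x0e->0x13 len=4 : d0 b0 d0 b0
query mem[0x1e]=0xb0, mem[0x0e]=0xd0, mem[0x25]=0x1b

MEM[0x1e,0x0e,0x25] = b0 d0 1b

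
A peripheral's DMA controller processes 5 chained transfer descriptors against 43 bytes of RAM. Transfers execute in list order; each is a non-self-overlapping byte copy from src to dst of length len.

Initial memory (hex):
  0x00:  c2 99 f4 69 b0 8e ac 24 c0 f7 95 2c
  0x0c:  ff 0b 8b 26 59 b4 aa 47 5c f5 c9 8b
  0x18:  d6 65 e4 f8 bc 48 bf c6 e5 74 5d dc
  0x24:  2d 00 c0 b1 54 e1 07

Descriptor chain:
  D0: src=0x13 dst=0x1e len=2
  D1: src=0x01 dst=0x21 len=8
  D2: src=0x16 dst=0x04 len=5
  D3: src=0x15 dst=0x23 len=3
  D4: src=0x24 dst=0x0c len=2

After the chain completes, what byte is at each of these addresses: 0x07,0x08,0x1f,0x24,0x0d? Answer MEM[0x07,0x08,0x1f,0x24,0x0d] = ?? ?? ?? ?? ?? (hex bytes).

D0: mem[0x1e..0x1f] <- [47 5c]
D1: mem[0x21..0x28] <- [99 f4 69 b0 8e ac 24 c0]
D2: mem[0x04..0x08] <- [c9 8b d6 65 e4]
D3: mem[0x23..0x25] <- [f5 c9 8b]
D4: mem[0x0c..0x0d] <- [c9 8b]
query mem[0x07]=0x65, mem[0x08]=0xe4, mem[0x1f]=0x5c, mem[0x24]=0xc9, mem[0x0d]=0x8b

MEM[0x07,0x08,0x1f,0x24,0x0d] = 65 e4 5c c9 8b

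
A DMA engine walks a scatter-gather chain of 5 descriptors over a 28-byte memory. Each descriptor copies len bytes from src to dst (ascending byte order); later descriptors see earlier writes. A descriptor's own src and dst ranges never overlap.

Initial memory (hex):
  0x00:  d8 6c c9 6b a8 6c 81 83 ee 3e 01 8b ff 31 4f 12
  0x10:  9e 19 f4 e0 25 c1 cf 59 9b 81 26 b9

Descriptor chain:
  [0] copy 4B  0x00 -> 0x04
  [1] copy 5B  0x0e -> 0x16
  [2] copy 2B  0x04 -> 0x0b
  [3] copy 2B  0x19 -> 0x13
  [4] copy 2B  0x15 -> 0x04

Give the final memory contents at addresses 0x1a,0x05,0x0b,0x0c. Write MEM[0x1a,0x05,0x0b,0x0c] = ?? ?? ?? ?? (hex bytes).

MEM[0x1a,0x05,0x0b,0x0c] = f4 4f d8 6c

D0: mem[0x04..0x07] <- [d8 6c c9 6b]
D1: mem[0x16..0x1a] <- [4f 12 9e 19 f4]
D2: mem[0x0b..0x0c] <- [d8 6c]
D3: mem[0x13..0x14] <- [19 f4]
D4: mem[0x04..0x05] <- [c1 4f]
query mem[0x1a]=0xf4, mem[0x05]=0x4f, mem[0x0b]=0xd8, mem[0x0c]=0x6c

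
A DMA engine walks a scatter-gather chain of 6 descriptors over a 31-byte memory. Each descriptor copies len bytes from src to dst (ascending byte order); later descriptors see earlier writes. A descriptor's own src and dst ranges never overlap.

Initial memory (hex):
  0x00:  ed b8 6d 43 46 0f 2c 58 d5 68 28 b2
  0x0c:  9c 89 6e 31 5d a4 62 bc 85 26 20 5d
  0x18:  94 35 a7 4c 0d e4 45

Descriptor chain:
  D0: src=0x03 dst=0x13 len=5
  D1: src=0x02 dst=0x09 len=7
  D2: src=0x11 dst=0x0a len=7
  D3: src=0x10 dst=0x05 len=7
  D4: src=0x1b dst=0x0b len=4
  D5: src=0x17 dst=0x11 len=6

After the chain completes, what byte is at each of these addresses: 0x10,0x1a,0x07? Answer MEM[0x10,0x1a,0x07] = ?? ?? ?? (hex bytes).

MEM[0x10,0x1a,0x07] = 58 a7 62

#0 dst[0x13+5] := {0x43,0x46,0x0f,0x2c,0x58}
#1 dst[0x09+7] := {0x6d,0x43,0x46,0x0f,0x2c,0x58,0xd5}
#2 dst[0x0a+7] := {0xa4,0x62,0x43,0x46,0x0f,0x2c,0x58}
#3 dst[0x05+7] := {0x58,0xa4,0x62,0x43,0x46,0x0f,0x2c}
#4 dst[0x0b+4] := {0x4c,0x0d,0xe4,0x45}
#5 dst[0x11+6] := {0x58,0x94,0x35,0xa7,0x4c,0x0d}
query mem[0x10]=0x58, mem[0x1a]=0xa7, mem[0x07]=0x62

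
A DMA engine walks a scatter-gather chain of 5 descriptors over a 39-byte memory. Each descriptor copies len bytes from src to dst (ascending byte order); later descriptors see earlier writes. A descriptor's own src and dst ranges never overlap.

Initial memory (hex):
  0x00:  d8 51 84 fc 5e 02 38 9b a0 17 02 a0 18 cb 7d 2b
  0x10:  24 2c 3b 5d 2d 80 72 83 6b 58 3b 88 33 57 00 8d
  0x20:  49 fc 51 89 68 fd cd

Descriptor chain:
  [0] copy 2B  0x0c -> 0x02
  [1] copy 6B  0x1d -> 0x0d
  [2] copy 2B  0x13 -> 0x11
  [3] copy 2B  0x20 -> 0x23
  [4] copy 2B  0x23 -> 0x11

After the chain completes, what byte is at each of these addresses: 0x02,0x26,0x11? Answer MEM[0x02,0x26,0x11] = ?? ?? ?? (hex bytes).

MEM[0x02,0x26,0x11] = 18 cd 49

[0] 0x0c->0x02 len=2 : 18 cb
[1] 0x1d->0x0d len=6 : 57 00 8d 49 fc 51
[2] 0x13->0x11 len=2 : 5d 2d
[3] 0x20->0x23 len=2 : 49 fc
[4] 0x23->0x11 len=2 : 49 fc
query mem[0x02]=0x18, mem[0x26]=0xcd, mem[0x11]=0x49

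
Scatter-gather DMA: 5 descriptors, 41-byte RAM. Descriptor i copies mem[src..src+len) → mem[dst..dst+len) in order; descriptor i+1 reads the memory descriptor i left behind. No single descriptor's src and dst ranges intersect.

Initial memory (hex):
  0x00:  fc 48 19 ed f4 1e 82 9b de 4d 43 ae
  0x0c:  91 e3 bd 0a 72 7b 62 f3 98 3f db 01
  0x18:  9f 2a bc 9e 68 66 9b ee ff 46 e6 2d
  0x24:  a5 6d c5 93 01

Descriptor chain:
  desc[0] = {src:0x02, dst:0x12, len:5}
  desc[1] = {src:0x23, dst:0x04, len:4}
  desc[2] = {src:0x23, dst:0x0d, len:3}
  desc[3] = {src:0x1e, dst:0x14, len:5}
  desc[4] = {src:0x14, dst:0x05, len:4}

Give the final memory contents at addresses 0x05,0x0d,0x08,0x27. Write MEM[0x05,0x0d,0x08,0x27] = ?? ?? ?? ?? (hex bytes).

MEM[0x05,0x0d,0x08,0x27] = 9b 2d 46 93

D0: mem[0x12..0x16] <- [19 ed f4 1e 82]
D1: mem[0x04..0x07] <- [2d a5 6d c5]
D2: mem[0x0d..0x0f] <- [2d a5 6d]
D3: mem[0x14..0x18] <- [9b ee ff 46 e6]
D4: mem[0x05..0x08] <- [9b ee ff 46]
query mem[0x05]=0x9b, mem[0x0d]=0x2d, mem[0x08]=0x46, mem[0x27]=0x93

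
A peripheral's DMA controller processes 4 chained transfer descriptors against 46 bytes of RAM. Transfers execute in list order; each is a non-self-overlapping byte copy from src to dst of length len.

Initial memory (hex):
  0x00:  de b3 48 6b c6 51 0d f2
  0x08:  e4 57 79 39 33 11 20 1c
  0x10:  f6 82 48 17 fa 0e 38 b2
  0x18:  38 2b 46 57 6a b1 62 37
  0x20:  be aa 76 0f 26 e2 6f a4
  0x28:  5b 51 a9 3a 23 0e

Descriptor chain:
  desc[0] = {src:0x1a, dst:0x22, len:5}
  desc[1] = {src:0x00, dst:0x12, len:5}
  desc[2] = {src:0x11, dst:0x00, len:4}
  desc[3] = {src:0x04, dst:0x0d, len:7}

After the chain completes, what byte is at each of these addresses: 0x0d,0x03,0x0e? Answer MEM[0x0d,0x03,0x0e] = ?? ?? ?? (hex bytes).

MEM[0x0d,0x03,0x0e] = c6 48 51

#0 dst[0x22+5] := {0x46,0x57,0x6a,0xb1,0x62}
#1 dst[0x12+5] := {0xde,0xb3,0x48,0x6b,0xc6}
#2 dst[0x00+4] := {0x82,0xde,0xb3,0x48}
#3 dst[0x0d+7] := {0xc6,0x51,0x0d,0xf2,0xe4,0x57,0x79}
query mem[0x0d]=0xc6, mem[0x03]=0x48, mem[0x0e]=0x51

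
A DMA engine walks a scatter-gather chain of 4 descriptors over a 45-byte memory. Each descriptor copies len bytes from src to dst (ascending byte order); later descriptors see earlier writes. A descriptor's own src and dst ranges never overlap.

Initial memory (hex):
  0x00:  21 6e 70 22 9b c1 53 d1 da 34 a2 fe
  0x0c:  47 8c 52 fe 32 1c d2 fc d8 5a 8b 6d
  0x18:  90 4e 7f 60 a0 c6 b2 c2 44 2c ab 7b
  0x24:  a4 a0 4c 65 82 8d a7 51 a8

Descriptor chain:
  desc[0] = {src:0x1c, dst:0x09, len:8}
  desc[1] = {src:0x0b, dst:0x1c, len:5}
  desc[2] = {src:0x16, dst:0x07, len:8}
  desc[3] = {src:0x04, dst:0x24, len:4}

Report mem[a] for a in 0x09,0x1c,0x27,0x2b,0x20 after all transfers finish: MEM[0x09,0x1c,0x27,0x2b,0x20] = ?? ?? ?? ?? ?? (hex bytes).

MEM[0x09,0x1c,0x27,0x2b,0x20] = 90 b2 8b 51 ab

#0 dst[0x09+8] := {0xa0,0xc6,0xb2,0xc2,0x44,0x2c,0xab,0x7b}
#1 dst[0x1c+5] := {0xb2,0xc2,0x44,0x2c,0xab}
#2 dst[0x07+8] := {0x8b,0x6d,0x90,0x4e,0x7f,0x60,0xb2,0xc2}
#3 dst[0x24+4] := {0x9b,0xc1,0x53,0x8b}
query mem[0x09]=0x90, mem[0x1c]=0xb2, mem[0x27]=0x8b, mem[0x2b]=0x51, mem[0x20]=0xab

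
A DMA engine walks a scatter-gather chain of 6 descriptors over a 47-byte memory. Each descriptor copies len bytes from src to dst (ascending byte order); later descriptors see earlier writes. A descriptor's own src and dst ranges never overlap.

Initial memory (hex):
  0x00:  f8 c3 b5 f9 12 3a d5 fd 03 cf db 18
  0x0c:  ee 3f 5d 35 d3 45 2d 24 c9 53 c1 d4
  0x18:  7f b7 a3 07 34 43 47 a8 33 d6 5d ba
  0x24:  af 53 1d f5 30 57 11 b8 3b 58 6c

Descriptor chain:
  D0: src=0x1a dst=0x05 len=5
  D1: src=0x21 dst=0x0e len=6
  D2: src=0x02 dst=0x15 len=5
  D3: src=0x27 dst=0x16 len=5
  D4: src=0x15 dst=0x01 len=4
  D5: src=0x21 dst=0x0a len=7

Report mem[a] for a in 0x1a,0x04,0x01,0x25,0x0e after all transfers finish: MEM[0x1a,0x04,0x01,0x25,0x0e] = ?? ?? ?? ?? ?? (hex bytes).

D0: mem[0x05..0x09] <- [a3 07 34 43 47]
D1: mem[0x0e..0x13] <- [d6 5d ba af 53 1d]
D2: mem[0x15..0x19] <- [b5 f9 12 a3 07]
D3: mem[0x16..0x1a] <- [f5 30 57 11 b8]
D4: mem[0x01..0x04] <- [b5 f5 30 57]
D5: mem[0x0a..0x10] <- [d6 5d ba af 53 1d f5]
query mem[0x1a]=0xb8, mem[0x04]=0x57, mem[0x01]=0xb5, mem[0x25]=0x53, mem[0x0e]=0x53

MEM[0x1a,0x04,0x01,0x25,0x0e] = b8 57 b5 53 53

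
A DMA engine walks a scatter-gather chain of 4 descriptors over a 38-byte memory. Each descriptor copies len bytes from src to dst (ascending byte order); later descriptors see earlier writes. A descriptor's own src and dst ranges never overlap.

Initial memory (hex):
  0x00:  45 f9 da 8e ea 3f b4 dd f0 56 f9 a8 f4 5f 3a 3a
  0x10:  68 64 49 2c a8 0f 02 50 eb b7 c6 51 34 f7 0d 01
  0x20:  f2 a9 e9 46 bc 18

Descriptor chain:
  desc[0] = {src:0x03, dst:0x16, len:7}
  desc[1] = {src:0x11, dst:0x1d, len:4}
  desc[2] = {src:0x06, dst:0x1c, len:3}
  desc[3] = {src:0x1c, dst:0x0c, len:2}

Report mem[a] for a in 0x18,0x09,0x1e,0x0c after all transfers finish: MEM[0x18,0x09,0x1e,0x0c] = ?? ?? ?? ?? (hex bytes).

D0: mem[0x16..0x1c] <- [8e ea 3f b4 dd f0 56]
D1: mem[0x1d..0x20] <- [64 49 2c a8]
D2: mem[0x1c..0x1e] <- [b4 dd f0]
D3: mem[0x0c..0x0d] <- [b4 dd]
query mem[0x18]=0x3f, mem[0x09]=0x56, mem[0x1e]=0xf0, mem[0x0c]=0xb4

MEM[0x18,0x09,0x1e,0x0c] = 3f 56 f0 b4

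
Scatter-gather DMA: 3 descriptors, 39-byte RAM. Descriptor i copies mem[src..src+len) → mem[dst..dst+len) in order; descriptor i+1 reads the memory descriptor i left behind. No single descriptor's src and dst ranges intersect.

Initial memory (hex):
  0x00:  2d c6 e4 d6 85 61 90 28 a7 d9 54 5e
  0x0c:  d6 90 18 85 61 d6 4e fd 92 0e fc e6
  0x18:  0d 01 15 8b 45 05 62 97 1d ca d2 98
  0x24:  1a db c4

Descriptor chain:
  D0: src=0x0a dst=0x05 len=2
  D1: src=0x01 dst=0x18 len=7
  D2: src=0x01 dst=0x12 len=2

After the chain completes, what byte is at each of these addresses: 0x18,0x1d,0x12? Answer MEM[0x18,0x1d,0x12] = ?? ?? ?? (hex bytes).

MEM[0x18,0x1d,0x12] = c6 5e c6

[0] 0x0a->0x05 len=2 : 54 5e
[1] 0x01->0x18 len=7 : c6 e4 d6 85 54 5e 28
[2] 0x01->0x12 len=2 : c6 e4
query mem[0x18]=0xc6, mem[0x1d]=0x5e, mem[0x12]=0xc6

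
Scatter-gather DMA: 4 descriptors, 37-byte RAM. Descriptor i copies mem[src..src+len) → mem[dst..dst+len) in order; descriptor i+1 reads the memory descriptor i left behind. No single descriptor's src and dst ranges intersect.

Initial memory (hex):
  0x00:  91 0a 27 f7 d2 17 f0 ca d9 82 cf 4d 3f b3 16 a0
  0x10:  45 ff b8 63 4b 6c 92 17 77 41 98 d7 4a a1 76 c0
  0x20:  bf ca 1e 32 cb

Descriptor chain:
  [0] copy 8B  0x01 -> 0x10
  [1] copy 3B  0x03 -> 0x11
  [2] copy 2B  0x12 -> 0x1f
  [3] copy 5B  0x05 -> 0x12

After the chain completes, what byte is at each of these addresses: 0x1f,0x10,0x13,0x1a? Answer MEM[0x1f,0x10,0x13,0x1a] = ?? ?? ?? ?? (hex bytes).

#0 dst[0x10+8] := {0x0a,0x27,0xf7,0xd2,0x17,0xf0,0xca,0xd9}
#1 dst[0x11+3] := {0xf7,0xd2,0x17}
#2 dst[0x1f+2] := {0xd2,0x17}
#3 dst[0x12+5] := {0x17,0xf0,0xca,0xd9,0x82}
query mem[0x1f]=0xd2, mem[0x10]=0x0a, mem[0x13]=0xf0, mem[0x1a]=0x98

MEM[0x1f,0x10,0x13,0x1a] = d2 0a f0 98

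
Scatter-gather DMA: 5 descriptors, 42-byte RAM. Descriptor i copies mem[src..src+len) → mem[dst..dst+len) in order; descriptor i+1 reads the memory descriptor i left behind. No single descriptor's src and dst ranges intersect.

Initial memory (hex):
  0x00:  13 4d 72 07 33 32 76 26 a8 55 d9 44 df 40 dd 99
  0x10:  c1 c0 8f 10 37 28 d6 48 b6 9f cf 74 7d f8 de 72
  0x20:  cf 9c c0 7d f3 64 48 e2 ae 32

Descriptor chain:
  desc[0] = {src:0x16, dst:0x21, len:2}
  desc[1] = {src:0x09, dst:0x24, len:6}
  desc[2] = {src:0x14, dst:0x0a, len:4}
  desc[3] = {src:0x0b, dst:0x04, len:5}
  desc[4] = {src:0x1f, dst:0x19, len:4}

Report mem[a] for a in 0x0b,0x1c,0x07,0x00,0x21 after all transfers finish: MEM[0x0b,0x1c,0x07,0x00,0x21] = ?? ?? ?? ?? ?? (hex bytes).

  after D0: wrote 2B at 0x21 = d648
  after D1: wrote 6B at 0x24 = 55d944df40dd
  after D2: wrote 4B at 0x0a = 3728d648
  after D3: wrote 5B at 0x04 = 28d648dd99
  after D4: wrote 4B at 0x19 = 72cfd648
query mem[0x0b]=0x28, mem[0x1c]=0x48, mem[0x07]=0xdd, mem[0x00]=0x13, mem[0x21]=0xd6

MEM[0x0b,0x1c,0x07,0x00,0x21] = 28 48 dd 13 d6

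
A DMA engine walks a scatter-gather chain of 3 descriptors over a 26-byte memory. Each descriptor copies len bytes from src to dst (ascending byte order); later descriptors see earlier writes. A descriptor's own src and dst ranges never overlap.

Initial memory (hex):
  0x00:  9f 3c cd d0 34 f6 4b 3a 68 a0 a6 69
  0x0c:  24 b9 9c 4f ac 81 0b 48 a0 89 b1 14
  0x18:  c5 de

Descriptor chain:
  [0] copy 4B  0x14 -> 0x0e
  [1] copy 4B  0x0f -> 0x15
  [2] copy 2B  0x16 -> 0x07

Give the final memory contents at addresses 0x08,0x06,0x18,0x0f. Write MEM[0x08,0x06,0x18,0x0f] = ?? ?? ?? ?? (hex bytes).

MEM[0x08,0x06,0x18,0x0f] = 14 4b 0b 89

D0: mem[0x0e..0x11] <- [a0 89 b1 14]
D1: mem[0x15..0x18] <- [89 b1 14 0b]
D2: mem[0x07..0x08] <- [b1 14]
query mem[0x08]=0x14, mem[0x06]=0x4b, mem[0x18]=0x0b, mem[0x0f]=0x89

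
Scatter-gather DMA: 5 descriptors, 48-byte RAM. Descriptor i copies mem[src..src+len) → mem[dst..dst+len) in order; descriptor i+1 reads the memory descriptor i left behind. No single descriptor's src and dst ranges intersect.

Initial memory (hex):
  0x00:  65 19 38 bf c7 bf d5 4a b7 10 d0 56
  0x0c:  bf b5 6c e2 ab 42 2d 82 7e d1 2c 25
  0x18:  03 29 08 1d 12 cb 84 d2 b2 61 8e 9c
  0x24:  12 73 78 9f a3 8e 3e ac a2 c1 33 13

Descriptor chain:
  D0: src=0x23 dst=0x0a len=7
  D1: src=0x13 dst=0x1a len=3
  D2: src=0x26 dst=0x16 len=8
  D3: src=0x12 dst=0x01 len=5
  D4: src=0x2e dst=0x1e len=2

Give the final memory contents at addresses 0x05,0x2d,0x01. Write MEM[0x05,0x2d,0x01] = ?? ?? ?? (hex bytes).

[0] 0x23->0x0a len=7 : 9c 12 73 78 9f a3 8e
[1] 0x13->0x1a len=3 : 82 7e d1
[2] 0x26->0x16 len=8 : 78 9f a3 8e 3e ac a2 c1
[3] 0x12->0x01 len=5 : 2d 82 7e d1 78
[4] 0x2e->0x1e len=2 : 33 13
query mem[0x05]=0x78, mem[0x2d]=0xc1, mem[0x01]=0x2d

MEM[0x05,0x2d,0x01] = 78 c1 2d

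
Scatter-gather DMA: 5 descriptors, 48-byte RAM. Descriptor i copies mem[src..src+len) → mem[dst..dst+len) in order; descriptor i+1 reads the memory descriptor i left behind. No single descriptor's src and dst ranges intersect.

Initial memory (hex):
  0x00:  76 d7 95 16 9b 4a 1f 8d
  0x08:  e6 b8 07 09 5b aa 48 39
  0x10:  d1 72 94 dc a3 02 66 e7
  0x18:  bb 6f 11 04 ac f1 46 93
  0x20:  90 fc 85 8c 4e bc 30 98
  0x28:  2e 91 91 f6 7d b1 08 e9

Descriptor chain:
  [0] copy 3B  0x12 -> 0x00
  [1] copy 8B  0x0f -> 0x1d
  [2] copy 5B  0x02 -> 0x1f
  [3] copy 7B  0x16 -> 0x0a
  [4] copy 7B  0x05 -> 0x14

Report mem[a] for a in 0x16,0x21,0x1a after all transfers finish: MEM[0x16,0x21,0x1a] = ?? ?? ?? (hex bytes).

MEM[0x16,0x21,0x1a] = 8d 9b e7

[0] 0x12->0x00 len=3 : 94 dc a3
[1] 0x0f->0x1d len=8 : 39 d1 72 94 dc a3 02 66
[2] 0x02->0x1f len=5 : a3 16 9b 4a 1f
[3] 0x16->0x0a len=7 : 66 e7 bb 6f 11 04 ac
[4] 0x05->0x14 len=7 : 4a 1f 8d e6 b8 66 e7
query mem[0x16]=0x8d, mem[0x21]=0x9b, mem[0x1a]=0xe7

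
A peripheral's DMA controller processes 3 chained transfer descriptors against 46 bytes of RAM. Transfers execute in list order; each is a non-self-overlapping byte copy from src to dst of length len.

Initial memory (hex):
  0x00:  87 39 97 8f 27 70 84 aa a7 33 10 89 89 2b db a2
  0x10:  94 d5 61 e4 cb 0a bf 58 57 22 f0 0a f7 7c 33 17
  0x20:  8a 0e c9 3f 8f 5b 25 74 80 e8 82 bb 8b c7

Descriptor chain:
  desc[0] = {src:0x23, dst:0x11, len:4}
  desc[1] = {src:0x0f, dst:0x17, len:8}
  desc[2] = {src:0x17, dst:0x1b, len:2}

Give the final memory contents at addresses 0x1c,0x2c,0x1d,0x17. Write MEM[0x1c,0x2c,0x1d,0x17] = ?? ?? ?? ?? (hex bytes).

MEM[0x1c,0x2c,0x1d,0x17] = 94 8b 0a a2

[0] 0x23->0x11 len=4 : 3f 8f 5b 25
[1] 0x0f->0x17 len=8 : a2 94 3f 8f 5b 25 0a bf
[2] 0x17->0x1b len=2 : a2 94
query mem[0x1c]=0x94, mem[0x2c]=0x8b, mem[0x1d]=0x0a, mem[0x17]=0xa2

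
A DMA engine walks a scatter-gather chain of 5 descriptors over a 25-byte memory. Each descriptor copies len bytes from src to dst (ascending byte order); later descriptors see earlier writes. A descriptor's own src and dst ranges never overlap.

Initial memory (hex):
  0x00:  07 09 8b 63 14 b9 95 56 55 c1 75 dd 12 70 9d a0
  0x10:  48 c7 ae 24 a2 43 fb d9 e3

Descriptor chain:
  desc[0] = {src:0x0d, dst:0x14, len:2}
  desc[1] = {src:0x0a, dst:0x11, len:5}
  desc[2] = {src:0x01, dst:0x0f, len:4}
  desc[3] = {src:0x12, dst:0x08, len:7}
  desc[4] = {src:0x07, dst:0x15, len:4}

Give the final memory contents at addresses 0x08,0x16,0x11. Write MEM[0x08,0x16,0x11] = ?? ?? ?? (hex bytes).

MEM[0x08,0x16,0x11] = 14 14 63

D0: mem[0x14..0x15] <- [70 9d]
D1: mem[0x11..0x15] <- [75 dd 12 70 9d]
D2: mem[0x0f..0x12] <- [09 8b 63 14]
D3: mem[0x08..0x0e] <- [14 12 70 9d fb d9 e3]
D4: mem[0x15..0x18] <- [56 14 12 70]
query mem[0x08]=0x14, mem[0x16]=0x14, mem[0x11]=0x63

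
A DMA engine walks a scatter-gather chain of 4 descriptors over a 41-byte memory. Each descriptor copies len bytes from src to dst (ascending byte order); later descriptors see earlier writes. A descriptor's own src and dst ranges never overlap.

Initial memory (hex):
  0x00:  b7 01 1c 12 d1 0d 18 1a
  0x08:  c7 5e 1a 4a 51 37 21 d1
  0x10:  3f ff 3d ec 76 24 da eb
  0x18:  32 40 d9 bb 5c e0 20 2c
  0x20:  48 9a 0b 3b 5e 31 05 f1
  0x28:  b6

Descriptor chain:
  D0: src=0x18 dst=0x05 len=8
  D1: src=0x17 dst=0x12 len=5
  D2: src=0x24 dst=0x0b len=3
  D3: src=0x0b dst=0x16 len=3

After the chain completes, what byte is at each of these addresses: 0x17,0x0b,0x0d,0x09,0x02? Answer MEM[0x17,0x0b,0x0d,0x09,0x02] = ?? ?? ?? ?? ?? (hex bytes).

MEM[0x17,0x0b,0x0d,0x09,0x02] = 31 5e 05 5c 1c

[0] 0x18->0x05 len=8 : 32 40 d9 bb 5c e0 20 2c
[1] 0x17->0x12 len=5 : eb 32 40 d9 bb
[2] 0x24->0x0b len=3 : 5e 31 05
[3] 0x0b->0x16 len=3 : 5e 31 05
query mem[0x17]=0x31, mem[0x0b]=0x5e, mem[0x0d]=0x05, mem[0x09]=0x5c, mem[0x02]=0x1c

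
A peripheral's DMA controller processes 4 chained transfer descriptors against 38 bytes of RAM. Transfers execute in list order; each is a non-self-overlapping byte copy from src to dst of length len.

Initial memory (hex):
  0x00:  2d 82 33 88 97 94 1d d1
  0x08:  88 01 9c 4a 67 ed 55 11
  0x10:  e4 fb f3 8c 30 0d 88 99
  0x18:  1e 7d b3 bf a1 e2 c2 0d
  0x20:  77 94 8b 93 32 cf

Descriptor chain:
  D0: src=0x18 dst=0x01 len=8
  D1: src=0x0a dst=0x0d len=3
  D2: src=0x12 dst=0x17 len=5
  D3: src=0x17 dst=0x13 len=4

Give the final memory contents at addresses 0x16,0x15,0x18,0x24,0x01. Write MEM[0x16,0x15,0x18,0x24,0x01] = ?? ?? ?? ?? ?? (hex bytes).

D0: mem[0x01..0x08] <- [1e 7d b3 bf a1 e2 c2 0d]
D1: mem[0x0d..0x0f] <- [9c 4a 67]
D2: mem[0x17..0x1b] <- [f3 8c 30 0d 88]
D3: mem[0x13..0x16] <- [f3 8c 30 0d]
query mem[0x16]=0x0d, mem[0x15]=0x30, mem[0x18]=0x8c, mem[0x24]=0x32, mem[0x01]=0x1e

MEM[0x16,0x15,0x18,0x24,0x01] = 0d 30 8c 32 1e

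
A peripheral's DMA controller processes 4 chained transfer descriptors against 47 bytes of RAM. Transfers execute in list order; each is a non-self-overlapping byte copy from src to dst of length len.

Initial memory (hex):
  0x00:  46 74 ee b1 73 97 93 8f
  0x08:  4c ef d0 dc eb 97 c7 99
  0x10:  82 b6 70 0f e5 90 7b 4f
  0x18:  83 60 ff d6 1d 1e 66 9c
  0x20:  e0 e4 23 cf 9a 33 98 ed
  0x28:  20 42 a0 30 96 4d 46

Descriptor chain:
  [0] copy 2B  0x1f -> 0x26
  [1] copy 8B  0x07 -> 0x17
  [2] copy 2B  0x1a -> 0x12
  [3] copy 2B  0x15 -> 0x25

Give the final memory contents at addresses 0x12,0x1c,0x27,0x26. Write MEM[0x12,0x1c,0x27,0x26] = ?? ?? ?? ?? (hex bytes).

[0] 0x1f->0x26 len=2 : 9c e0
[1] 0x07->0x17 len=8 : 8f 4c ef d0 dc eb 97 c7
[2] 0x1a->0x12 len=2 : d0 dc
[3] 0x15->0x25 len=2 : 90 7b
query mem[0x12]=0xd0, mem[0x1c]=0xeb, mem[0x27]=0xe0, mem[0x26]=0x7b

MEM[0x12,0x1c,0x27,0x26] = d0 eb e0 7b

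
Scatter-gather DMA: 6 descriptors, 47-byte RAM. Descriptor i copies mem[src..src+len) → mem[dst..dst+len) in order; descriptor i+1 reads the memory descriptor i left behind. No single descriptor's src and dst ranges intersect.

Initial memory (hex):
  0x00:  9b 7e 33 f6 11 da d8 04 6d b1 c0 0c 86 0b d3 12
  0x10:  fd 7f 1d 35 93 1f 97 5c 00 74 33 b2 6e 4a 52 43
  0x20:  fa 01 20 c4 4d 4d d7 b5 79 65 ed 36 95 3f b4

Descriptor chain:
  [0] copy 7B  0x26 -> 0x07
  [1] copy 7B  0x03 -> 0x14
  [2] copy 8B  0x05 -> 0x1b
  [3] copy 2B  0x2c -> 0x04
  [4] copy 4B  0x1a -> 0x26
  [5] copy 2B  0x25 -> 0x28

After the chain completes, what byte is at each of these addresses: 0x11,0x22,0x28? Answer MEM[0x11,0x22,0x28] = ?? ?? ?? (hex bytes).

MEM[0x11,0x22,0x28] = 7f 36 4d

D0: mem[0x07..0x0d] <- [d7 b5 79 65 ed 36 95]
D1: mem[0x14..0x1a] <- [f6 11 da d8 d7 b5 79]
D2: mem[0x1b..0x22] <- [da d8 d7 b5 79 65 ed 36]
D3: mem[0x04..0x05] <- [95 3f]
D4: mem[0x26..0x29] <- [79 da d8 d7]
D5: mem[0x28..0x29] <- [4d 79]
query mem[0x11]=0x7f, mem[0x22]=0x36, mem[0x28]=0x4d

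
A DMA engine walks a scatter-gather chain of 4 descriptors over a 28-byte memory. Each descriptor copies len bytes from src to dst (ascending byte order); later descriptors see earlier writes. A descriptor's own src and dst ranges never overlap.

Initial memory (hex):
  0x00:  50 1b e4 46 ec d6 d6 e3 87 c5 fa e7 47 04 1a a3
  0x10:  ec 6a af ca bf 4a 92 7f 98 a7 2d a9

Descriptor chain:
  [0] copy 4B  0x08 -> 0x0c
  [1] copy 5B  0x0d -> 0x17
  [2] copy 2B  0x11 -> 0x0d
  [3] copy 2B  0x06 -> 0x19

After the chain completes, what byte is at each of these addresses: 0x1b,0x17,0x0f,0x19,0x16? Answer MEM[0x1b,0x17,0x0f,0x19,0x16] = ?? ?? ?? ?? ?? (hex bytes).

[0] 0x08->0x0c len=4 : 87 c5 fa e7
[1] 0x0d->0x17 len=5 : c5 fa e7 ec 6a
[2] 0x11->0x0d len=2 : 6a af
[3] 0x06->0x19 len=2 : d6 e3
query mem[0x1b]=0x6a, mem[0x17]=0xc5, mem[0x0f]=0xe7, mem[0x19]=0xd6, mem[0x16]=0x92

MEM[0x1b,0x17,0x0f,0x19,0x16] = 6a c5 e7 d6 92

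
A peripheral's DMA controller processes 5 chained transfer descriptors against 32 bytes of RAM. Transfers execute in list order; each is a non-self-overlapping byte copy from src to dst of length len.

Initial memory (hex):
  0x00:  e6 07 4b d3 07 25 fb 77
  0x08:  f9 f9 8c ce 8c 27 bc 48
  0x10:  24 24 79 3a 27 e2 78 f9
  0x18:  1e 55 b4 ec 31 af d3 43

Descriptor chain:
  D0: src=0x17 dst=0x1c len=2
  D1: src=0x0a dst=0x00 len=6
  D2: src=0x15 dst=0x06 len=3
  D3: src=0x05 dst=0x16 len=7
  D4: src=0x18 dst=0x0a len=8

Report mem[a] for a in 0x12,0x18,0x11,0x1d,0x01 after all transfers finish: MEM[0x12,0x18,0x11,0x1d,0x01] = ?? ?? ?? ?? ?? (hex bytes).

D0: mem[0x1c..0x1d] <- [f9 1e]
D1: mem[0x00..0x05] <- [8c ce 8c 27 bc 48]
D2: mem[0x06..0x08] <- [e2 78 f9]
D3: mem[0x16..0x1c] <- [48 e2 78 f9 f9 8c ce]
D4: mem[0x0a..0x11] <- [78 f9 f9 8c ce 1e d3 43]
query mem[0x12]=0x79, mem[0x18]=0x78, mem[0x11]=0x43, mem[0x1d]=0x1e, mem[0x01]=0xce

MEM[0x12,0x18,0x11,0x1d,0x01] = 79 78 43 1e ce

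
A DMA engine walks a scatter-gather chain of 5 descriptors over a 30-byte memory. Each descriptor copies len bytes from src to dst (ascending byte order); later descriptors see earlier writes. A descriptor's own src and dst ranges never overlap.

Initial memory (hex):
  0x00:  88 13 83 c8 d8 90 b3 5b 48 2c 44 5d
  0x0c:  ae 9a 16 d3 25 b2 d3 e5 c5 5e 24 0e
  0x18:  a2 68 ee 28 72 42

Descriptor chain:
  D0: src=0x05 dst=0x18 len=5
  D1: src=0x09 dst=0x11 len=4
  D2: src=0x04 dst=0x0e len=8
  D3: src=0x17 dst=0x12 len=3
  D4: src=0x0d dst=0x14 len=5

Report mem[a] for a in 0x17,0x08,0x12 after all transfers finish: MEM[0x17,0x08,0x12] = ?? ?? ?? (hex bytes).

MEM[0x17,0x08,0x12] = b3 48 0e

[0] 0x05->0x18 len=5 : 90 b3 5b 48 2c
[1] 0x09->0x11 len=4 : 2c 44 5d ae
[2] 0x04->0x0e len=8 : d8 90 b3 5b 48 2c 44 5d
[3] 0x17->0x12 len=3 : 0e 90 b3
[4] 0x0d->0x14 len=5 : 9a d8 90 b3 5b
query mem[0x17]=0xb3, mem[0x08]=0x48, mem[0x12]=0x0e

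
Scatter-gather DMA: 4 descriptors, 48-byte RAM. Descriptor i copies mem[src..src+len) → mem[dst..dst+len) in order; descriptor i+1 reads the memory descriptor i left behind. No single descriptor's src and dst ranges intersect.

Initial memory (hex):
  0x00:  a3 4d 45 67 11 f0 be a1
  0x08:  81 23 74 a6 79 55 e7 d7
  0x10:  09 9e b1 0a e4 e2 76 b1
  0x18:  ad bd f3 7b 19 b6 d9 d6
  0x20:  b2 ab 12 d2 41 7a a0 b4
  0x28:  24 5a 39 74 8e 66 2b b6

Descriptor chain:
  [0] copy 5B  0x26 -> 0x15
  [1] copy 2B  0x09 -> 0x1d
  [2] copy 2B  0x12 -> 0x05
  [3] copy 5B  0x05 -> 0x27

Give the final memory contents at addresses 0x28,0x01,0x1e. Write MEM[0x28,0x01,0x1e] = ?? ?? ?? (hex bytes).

MEM[0x28,0x01,0x1e] = 0a 4d 74

[0] 0x26->0x15 len=5 : a0 b4 24 5a 39
[1] 0x09->0x1d len=2 : 23 74
[2] 0x12->0x05 len=2 : b1 0a
[3] 0x05->0x27 len=5 : b1 0a a1 81 23
query mem[0x28]=0x0a, mem[0x01]=0x4d, mem[0x1e]=0x74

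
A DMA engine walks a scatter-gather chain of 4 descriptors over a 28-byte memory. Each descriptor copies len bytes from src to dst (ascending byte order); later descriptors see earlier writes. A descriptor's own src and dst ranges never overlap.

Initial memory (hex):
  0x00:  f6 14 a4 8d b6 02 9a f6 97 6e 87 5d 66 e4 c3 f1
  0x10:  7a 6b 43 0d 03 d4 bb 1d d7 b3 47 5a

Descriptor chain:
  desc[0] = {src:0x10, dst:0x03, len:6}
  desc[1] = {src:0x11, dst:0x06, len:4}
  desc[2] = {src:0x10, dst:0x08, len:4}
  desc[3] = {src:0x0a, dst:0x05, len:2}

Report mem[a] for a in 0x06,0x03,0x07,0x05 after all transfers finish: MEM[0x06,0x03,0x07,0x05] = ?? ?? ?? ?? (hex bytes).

MEM[0x06,0x03,0x07,0x05] = 0d 7a 43 43

D0: mem[0x03..0x08] <- [7a 6b 43 0d 03 d4]
D1: mem[0x06..0x09] <- [6b 43 0d 03]
D2: mem[0x08..0x0b] <- [7a 6b 43 0d]
D3: mem[0x05..0x06] <- [43 0d]
query mem[0x06]=0x0d, mem[0x03]=0x7a, mem[0x07]=0x43, mem[0x05]=0x43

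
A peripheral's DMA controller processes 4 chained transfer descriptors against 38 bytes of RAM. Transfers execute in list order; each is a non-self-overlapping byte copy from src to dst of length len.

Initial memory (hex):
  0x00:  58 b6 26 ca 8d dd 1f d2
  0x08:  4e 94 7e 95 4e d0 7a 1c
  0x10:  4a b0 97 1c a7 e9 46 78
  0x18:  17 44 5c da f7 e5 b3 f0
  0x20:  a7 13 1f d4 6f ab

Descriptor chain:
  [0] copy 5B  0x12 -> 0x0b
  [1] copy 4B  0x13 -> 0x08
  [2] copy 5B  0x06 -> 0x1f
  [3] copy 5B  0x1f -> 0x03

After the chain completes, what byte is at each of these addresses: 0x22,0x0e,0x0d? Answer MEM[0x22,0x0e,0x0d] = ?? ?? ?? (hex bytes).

MEM[0x22,0x0e,0x0d] = a7 e9 a7

#0 dst[0x0b+5] := {0x97,0x1c,0xa7,0xe9,0x46}
#1 dst[0x08+4] := {0x1c,0xa7,0xe9,0x46}
#2 dst[0x1f+5] := {0x1f,0xd2,0x1c,0xa7,0xe9}
#3 dst[0x03+5] := {0x1f,0xd2,0x1c,0xa7,0xe9}
query mem[0x22]=0xa7, mem[0x0e]=0xe9, mem[0x0d]=0xa7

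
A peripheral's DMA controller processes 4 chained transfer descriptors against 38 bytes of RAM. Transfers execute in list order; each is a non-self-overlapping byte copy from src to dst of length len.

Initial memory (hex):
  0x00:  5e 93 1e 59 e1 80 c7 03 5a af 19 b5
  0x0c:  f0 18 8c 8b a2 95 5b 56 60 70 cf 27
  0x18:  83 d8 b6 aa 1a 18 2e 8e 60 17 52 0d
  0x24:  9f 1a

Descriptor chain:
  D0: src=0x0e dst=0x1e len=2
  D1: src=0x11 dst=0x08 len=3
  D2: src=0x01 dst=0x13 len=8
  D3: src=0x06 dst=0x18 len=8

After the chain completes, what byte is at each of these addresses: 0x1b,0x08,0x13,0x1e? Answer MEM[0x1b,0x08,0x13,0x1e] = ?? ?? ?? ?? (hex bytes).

MEM[0x1b,0x08,0x13,0x1e] = 5b 95 93 f0

[0] 0x0e->0x1e len=2 : 8c 8b
[1] 0x11->0x08 len=3 : 95 5b 56
[2] 0x01->0x13 len=8 : 93 1e 59 e1 80 c7 03 95
[3] 0x06->0x18 len=8 : c7 03 95 5b 56 b5 f0 18
query mem[0x1b]=0x5b, mem[0x08]=0x95, mem[0x13]=0x93, mem[0x1e]=0xf0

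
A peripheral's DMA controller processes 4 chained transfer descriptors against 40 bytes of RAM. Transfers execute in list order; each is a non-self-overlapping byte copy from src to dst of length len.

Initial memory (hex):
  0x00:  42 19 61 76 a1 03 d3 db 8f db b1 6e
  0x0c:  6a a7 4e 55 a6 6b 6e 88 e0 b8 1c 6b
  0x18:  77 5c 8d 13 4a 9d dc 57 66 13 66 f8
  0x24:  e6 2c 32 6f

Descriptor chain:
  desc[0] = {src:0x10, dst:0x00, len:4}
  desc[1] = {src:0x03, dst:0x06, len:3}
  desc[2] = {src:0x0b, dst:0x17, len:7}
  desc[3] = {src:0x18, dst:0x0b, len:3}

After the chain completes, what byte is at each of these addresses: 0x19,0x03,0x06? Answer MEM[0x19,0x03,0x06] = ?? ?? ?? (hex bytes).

MEM[0x19,0x03,0x06] = a7 88 88

#0 dst[0x00+4] := {0xa6,0x6b,0x6e,0x88}
#1 dst[0x06+3] := {0x88,0xa1,0x03}
#2 dst[0x17+7] := {0x6e,0x6a,0xa7,0x4e,0x55,0xa6,0x6b}
#3 dst[0x0b+3] := {0x6a,0xa7,0x4e}
query mem[0x19]=0xa7, mem[0x03]=0x88, mem[0x06]=0x88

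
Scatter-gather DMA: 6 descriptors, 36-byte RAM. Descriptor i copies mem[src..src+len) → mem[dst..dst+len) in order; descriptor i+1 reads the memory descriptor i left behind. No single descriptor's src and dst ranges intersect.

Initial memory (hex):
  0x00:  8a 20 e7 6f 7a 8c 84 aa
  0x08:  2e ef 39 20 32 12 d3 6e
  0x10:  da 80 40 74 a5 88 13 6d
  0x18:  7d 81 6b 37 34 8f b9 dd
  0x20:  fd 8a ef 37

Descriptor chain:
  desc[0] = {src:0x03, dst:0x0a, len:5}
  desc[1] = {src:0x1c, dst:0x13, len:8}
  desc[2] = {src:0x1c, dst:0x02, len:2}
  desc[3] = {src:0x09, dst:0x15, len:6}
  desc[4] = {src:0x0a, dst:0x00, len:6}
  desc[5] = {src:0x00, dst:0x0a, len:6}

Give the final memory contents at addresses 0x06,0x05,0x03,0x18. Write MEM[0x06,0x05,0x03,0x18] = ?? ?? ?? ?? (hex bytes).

D0: mem[0x0a..0x0e] <- [6f 7a 8c 84 aa]
D1: mem[0x13..0x1a] <- [34 8f b9 dd fd 8a ef 37]
D2: mem[0x02..0x03] <- [34 8f]
D3: mem[0x15..0x1a] <- [ef 6f 7a 8c 84 aa]
D4: mem[0x00..0x05] <- [6f 7a 8c 84 aa 6e]
D5: mem[0x0a..0x0f] <- [6f 7a 8c 84 aa 6e]
query mem[0x06]=0x84, mem[0x05]=0x6e, mem[0x03]=0x84, mem[0x18]=0x8c

MEM[0x06,0x05,0x03,0x18] = 84 6e 84 8c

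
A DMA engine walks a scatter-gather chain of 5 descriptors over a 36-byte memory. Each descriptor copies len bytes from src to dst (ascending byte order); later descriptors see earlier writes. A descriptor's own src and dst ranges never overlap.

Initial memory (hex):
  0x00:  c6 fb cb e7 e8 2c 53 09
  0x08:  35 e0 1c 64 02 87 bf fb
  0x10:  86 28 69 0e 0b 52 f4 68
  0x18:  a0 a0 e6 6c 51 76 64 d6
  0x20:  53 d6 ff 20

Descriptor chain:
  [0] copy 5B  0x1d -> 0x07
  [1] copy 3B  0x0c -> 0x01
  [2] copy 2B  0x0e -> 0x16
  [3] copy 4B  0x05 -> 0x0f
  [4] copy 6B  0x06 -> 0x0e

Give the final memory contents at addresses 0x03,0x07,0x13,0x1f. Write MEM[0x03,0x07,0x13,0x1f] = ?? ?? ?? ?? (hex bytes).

[0] 0x1d->0x07 len=5 : 76 64 d6 53 d6
[1] 0x0c->0x01 len=3 : 02 87 bf
[2] 0x0e->0x16 len=2 : bf fb
[3] 0x05->0x0f len=4 : 2c 53 76 64
[4] 0x06->0x0e len=6 : 53 76 64 d6 53 d6
query mem[0x03]=0xbf, mem[0x07]=0x76, mem[0x13]=0xd6, mem[0x1f]=0xd6

MEM[0x03,0x07,0x13,0x1f] = bf 76 d6 d6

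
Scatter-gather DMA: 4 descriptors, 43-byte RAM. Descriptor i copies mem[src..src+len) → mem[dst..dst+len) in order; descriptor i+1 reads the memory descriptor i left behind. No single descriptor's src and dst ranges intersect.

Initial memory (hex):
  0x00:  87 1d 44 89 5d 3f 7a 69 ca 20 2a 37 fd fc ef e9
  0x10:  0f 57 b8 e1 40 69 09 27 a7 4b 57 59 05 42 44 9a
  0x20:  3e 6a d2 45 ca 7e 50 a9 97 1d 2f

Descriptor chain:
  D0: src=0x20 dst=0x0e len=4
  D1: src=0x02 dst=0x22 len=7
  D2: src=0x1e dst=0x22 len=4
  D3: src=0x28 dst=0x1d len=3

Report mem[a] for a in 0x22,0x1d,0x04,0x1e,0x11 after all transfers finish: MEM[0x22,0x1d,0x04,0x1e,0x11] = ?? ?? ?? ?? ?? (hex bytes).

  after D0: wrote 4B at 0x0e = 3e6ad245
  after D1: wrote 7B at 0x22 = 44895d3f7a69ca
  after D2: wrote 4B at 0x22 = 449a3e6a
  after D3: wrote 3B at 0x1d = ca1d2f
query mem[0x22]=0x44, mem[0x1d]=0xca, mem[0x04]=0x5d, mem[0x1e]=0x1d, mem[0x11]=0x45

MEM[0x22,0x1d,0x04,0x1e,0x11] = 44 ca 5d 1d 45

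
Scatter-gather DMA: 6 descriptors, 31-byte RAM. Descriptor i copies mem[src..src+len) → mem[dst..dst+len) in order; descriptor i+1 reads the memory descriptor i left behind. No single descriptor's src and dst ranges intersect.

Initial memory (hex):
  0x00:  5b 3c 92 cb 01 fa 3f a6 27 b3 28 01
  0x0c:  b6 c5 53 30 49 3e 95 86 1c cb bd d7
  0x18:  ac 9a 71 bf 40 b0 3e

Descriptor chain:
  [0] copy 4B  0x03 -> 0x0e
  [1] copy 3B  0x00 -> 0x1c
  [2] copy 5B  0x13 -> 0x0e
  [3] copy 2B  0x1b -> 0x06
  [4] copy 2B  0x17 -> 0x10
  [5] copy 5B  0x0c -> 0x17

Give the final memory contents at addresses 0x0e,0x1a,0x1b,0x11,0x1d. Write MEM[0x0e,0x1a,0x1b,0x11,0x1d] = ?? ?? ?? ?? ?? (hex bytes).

#0 dst[0x0e+4] := {0xcb,0x01,0xfa,0x3f}
#1 dst[0x1c+3] := {0x5b,0x3c,0x92}
#2 dst[0x0e+5] := {0x86,0x1c,0xcb,0xbd,0xd7}
#3 dst[0x06+2] := {0xbf,0x5b}
#4 dst[0x10+2] := {0xd7,0xac}
#5 dst[0x17+5] := {0xb6,0xc5,0x86,0x1c,0xd7}
query mem[0x0e]=0x86, mem[0x1a]=0x1c, mem[0x1b]=0xd7, mem[0x11]=0xac, mem[0x1d]=0x3c

MEM[0x0e,0x1a,0x1b,0x11,0x1d] = 86 1c d7 ac 3c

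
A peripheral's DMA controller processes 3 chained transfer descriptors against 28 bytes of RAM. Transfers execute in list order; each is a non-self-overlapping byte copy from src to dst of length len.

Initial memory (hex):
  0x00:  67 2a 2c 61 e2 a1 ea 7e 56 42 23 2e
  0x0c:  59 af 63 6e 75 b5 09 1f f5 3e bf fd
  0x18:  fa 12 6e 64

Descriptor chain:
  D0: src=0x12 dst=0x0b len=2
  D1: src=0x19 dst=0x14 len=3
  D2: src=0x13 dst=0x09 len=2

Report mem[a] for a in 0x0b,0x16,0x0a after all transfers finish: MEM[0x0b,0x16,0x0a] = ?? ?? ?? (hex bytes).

MEM[0x0b,0x16,0x0a] = 09 64 12

#0 dst[0x0b+2] := {0x09,0x1f}
#1 dst[0x14+3] := {0x12,0x6e,0x64}
#2 dst[0x09+2] := {0x1f,0x12}
query mem[0x0b]=0x09, mem[0x16]=0x64, mem[0x0a]=0x12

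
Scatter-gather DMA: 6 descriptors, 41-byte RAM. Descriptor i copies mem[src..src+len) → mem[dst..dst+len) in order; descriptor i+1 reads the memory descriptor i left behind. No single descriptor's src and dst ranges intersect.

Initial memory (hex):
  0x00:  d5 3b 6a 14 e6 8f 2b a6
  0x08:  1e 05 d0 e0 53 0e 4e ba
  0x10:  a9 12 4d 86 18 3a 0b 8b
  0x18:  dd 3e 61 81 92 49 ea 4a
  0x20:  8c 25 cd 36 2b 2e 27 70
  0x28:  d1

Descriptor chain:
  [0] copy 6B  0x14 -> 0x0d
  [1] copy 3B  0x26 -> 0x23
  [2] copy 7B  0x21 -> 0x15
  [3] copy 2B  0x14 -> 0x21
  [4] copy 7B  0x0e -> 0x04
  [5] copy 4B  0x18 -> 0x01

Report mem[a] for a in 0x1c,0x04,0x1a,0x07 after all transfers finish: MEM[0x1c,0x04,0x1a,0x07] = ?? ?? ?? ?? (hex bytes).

[0] 0x14->0x0d len=6 : 18 3a 0b 8b dd 3e
[1] 0x26->0x23 len=3 : 27 70 d1
[2] 0x21->0x15 len=7 : 25 cd 27 70 d1 27 70
[3] 0x14->0x21 len=2 : 18 25
[4] 0x0e->0x04 len=7 : 3a 0b 8b dd 3e 86 18
[5] 0x18->0x01 len=4 : 70 d1 27 70
query mem[0x1c]=0x92, mem[0x04]=0x70, mem[0x1a]=0x27, mem[0x07]=0xdd

MEM[0x1c,0x04,0x1a,0x07] = 92 70 27 dd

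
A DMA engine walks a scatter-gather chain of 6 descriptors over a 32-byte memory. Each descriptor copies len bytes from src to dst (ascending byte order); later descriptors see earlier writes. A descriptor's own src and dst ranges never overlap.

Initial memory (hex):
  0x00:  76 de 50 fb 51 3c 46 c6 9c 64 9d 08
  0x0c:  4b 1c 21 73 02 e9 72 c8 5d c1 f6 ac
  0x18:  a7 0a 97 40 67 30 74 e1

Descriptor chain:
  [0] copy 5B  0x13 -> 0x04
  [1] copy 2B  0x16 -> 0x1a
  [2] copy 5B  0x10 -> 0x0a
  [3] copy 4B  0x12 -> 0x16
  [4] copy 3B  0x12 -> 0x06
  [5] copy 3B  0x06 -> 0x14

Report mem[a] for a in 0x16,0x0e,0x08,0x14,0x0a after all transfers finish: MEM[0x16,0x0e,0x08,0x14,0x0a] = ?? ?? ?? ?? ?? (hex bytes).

MEM[0x16,0x0e,0x08,0x14,0x0a] = 5d 5d 5d 72 02

#0 dst[0x04+5] := {0xc8,0x5d,0xc1,0xf6,0xac}
#1 dst[0x1a+2] := {0xf6,0xac}
#2 dst[0x0a+5] := {0x02,0xe9,0x72,0xc8,0x5d}
#3 dst[0x16+4] := {0x72,0xc8,0x5d,0xc1}
#4 dst[0x06+3] := {0x72,0xc8,0x5d}
#5 dst[0x14+3] := {0x72,0xc8,0x5d}
query mem[0x16]=0x5d, mem[0x0e]=0x5d, mem[0x08]=0x5d, mem[0x14]=0x72, mem[0x0a]=0x02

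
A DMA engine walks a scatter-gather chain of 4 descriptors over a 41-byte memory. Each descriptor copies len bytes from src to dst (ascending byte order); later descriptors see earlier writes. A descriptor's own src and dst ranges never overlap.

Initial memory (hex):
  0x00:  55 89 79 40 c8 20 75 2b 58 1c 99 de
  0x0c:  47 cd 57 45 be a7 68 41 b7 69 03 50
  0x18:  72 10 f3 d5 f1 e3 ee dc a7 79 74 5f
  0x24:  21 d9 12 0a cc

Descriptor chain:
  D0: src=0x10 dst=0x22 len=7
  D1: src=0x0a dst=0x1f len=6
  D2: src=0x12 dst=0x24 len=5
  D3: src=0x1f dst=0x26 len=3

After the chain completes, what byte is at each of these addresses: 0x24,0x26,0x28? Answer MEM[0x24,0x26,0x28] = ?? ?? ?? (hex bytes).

MEM[0x24,0x26,0x28] = 68 99 47

  after D0: wrote 7B at 0x22 = bea76841b76903
  after D1: wrote 6B at 0x1f = 99de47cd5745
  after D2: wrote 5B at 0x24 = 6841b76903
  after D3: wrote 3B at 0x26 = 99de47
query mem[0x24]=0x68, mem[0x26]=0x99, mem[0x28]=0x47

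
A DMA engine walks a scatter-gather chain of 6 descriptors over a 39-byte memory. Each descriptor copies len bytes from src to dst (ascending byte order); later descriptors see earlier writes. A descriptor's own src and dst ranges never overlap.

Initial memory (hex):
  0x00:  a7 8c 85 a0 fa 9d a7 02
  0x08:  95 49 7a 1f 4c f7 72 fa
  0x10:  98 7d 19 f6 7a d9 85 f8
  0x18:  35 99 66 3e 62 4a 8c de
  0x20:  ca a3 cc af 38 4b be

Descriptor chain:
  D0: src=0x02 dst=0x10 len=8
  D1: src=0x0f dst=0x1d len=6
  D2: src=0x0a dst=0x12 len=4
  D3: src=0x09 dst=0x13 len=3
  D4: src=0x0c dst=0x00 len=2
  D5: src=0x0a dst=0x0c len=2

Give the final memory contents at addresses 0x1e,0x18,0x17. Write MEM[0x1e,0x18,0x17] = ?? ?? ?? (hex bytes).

[0] 0x02->0x10 len=8 : 85 a0 fa 9d a7 02 95 49
[1] 0x0f->0x1d len=6 : fa 85 a0 fa 9d a7
[2] 0x0a->0x12 len=4 : 7a 1f 4c f7
[3] 0x09->0x13 len=3 : 49 7a 1f
[4] 0x0c->0x00 len=2 : 4c f7
[5] 0x0a->0x0c len=2 : 7a 1f
query mem[0x1e]=0x85, mem[0x18]=0x35, mem[0x17]=0x49

MEM[0x1e,0x18,0x17] = 85 35 49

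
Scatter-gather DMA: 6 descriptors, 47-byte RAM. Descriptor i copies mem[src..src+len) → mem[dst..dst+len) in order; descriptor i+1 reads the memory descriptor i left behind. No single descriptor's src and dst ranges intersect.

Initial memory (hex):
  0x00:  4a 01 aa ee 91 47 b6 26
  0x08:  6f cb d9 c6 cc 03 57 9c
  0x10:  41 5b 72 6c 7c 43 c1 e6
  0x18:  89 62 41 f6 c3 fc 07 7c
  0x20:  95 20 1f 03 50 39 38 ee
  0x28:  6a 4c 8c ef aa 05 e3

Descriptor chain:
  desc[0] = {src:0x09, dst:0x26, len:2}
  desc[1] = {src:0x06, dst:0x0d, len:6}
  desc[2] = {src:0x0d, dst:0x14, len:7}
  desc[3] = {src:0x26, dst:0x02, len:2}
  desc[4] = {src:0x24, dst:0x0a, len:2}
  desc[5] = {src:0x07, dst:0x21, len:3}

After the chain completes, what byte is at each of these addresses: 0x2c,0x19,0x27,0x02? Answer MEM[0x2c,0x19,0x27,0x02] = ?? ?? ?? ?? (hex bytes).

MEM[0x2c,0x19,0x27,0x02] = aa c6 d9 cb

  after D0: wrote 2B at 0x26 = cbd9
  after D1: wrote 6B at 0x0d = b6266fcbd9c6
  after D2: wrote 7B at 0x14 = b6266fcbd9c66c
  after D3: wrote 2B at 0x02 = cbd9
  after D4: wrote 2B at 0x0a = 5039
  after D5: wrote 3B at 0x21 = 266fcb
query mem[0x2c]=0xaa, mem[0x19]=0xc6, mem[0x27]=0xd9, mem[0x02]=0xcb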